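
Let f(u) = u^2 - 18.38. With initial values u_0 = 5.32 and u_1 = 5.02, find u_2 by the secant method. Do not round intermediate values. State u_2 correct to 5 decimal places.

Secant update: u_(k+1) = u_k − f(u_k)·(u_k − u_(k-1))/(f(u_k) − f(u_(k-1))).
f(u_0) = 9.922400, f(u_1) = 6.820400
u_2 = 5.020000 - (6.820400)·(5.020000 - 5.320000)/(6.820400 - (9.922400)) = 4.360387; f(u_2) = 0.632973

4.36039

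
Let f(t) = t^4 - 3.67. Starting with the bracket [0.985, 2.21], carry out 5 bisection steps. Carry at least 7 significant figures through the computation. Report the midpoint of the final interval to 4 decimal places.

1.3870

f(0.985000) = -2.728663, f(2.210000) = 20.184433 (opposite signs)
step 1: m = 1.597500, f(m) = 2.842736 > 0 → root in [0.985000, 1.597500]
step 2: m = 1.291250, f(m) = -0.890022 < 0 → root in [1.291250, 1.597500]
step 3: m = 1.444375, f(m) = 0.682310 > 0 → root in [1.291250, 1.444375]
step 4: m = 1.367812, f(m) = -0.169692 < 0 → root in [1.367812, 1.444375]
step 5: m = 1.406094, f(m) = 0.238923 > 0 → root in [1.367812, 1.406094]
Midpoint of [1.367812, 1.406094] = 1.386953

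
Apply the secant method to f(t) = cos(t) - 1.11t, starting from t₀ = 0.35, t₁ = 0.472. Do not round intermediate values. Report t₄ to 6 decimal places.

0.693053

f(t_0) = 0.550873, f(t_1) = 0.366741
t_2 = 0.472000 - (0.366741)·(0.472000 - 0.350000)/(0.366741 - (0.550873)) = 0.714991; f(t_2) = -0.038540
t_3 = 0.714991 - (-0.038540)·(0.714991 - 0.472000)/(-0.038540 - (0.366741)) = 0.691883; f(t_3) = 0.002055
t_4 = 0.691883 - (0.002055)·(0.691883 - 0.714991)/(0.002055 - (-0.038540)) = 0.693053; f(t_4) = 0.000010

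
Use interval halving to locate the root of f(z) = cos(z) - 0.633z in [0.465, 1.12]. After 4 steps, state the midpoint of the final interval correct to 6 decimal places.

f(0.465000) = 0.599477, f(1.120000) = -0.273278 (opposite signs)
step 1: m = 0.792500, f(m) = 0.200415 > 0 → root in [0.792500, 1.120000]
step 2: m = 0.956250, f(m) = -0.028718 < 0 → root in [0.792500, 0.956250]
step 3: m = 0.874375, f(m) = 0.087997 > 0 → root in [0.874375, 0.956250]
step 4: m = 0.915313, f(m) = 0.030150 > 0 → root in [0.915313, 0.956250]
Midpoint of [0.915313, 0.956250] = 0.935781

0.935781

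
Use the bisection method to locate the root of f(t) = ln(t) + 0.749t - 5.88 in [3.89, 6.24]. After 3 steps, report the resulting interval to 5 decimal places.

f(3.890000) = -1.607981, f(6.240000) = 0.624740 (opposite signs)
step 1: m = 5.065000, f(m) = -0.463961 < 0 → root in [5.065000, 6.240000]
step 2: m = 5.652500, f(m) = 0.085820 > 0 → root in [5.065000, 5.652500]
step 3: m = 5.358750, f(m) = -0.187566 < 0 → root in [5.358750, 5.652500]

[5.35875, 5.65250]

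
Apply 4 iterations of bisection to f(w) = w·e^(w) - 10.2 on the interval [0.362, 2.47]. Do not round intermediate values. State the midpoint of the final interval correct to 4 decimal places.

1.7454

f(0.362000) = -9.680096, f(2.470000) = 19.001444 (opposite signs)
step 1: m = 1.416000, f(m) = -4.365223 < 0 → root in [1.416000, 2.470000]
step 2: m = 1.943000, f(m) = 3.361477 > 0 → root in [1.416000, 1.943000]
step 3: m = 1.679500, f(m) = -1.193053 < 0 → root in [1.679500, 1.943000]
step 4: m = 1.811250, f(m) = 0.881391 > 0 → root in [1.679500, 1.811250]
Midpoint of [1.679500, 1.811250] = 1.745375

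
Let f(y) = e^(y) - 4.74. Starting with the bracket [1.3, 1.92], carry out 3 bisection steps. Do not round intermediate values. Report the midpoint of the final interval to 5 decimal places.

f(1.300000) = -1.070703, f(1.920000) = 2.080958 (opposite signs)
step 1: m = 1.610000, f(m) = 0.262811 > 0 → root in [1.300000, 1.610000]
step 2: m = 1.455000, f(m) = -0.455517 < 0 → root in [1.455000, 1.610000]
step 3: m = 1.532500, f(m) = -0.110263 < 0 → root in [1.532500, 1.610000]
Midpoint of [1.532500, 1.610000] = 1.571250

1.57125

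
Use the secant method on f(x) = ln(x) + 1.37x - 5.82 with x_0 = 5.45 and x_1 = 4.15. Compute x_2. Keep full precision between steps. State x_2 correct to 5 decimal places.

3.33423

f(x_0) = 3.342116, f(x_1) = 1.288608
x_2 = 4.150000 - (1.288608)·(4.150000 - 5.450000)/(1.288608 - (3.342116)) = 3.334229; f(x_2) = -0.047864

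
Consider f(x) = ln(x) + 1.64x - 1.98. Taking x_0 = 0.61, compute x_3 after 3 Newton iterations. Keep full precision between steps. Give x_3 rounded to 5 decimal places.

Newton update: x ← x − f(x)/f'(x).
f'(x) = 1/x + 1.64
x_0 = 0.610000: f = -1.473896, f' = 3.279344 → x_1 = 0.610000 - (-1.473896)/(3.279344) = 1.059448
x_1 = 1.059448: f = -0.184756, f' = 2.583887 → x_2 = 1.059448 - (-0.184756)/(2.583887) = 1.130952
x_2 = 1.130952: f = -0.002180, f' = 2.524211 → x_3 = 1.130952 - (-0.002180)/(2.524211) = 1.131815

1.13182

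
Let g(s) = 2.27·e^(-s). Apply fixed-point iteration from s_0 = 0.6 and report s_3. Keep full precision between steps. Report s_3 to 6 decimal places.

1.181374

s_1 = g(0.600000) = 1.245802
s_2 = g(1.245802) = 0.653102
s_3 = g(0.653102) = 1.181374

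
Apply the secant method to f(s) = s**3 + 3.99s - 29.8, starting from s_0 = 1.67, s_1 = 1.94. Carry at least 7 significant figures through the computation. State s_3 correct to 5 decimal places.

2.59130

f(s_0) = -18.479237, f(s_1) = -14.758016
s_2 = 1.940000 - (-14.758016)·(1.940000 - 1.670000)/(-14.758016 - (-18.479237)) = 3.010795; f(s_2) = 9.505583
s_3 = 3.010795 - (9.505583)·(3.010795 - 1.940000)/(9.505583 - (-14.758016)) = 2.591297; f(s_3) = -2.060633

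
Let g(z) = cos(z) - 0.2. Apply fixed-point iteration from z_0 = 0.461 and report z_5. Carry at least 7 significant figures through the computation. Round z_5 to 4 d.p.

z_1 = g(0.461000) = 0.695608
z_2 = g(0.695608) = 0.567664
z_3 = g(0.567664) = 0.643159
z_4 = g(0.643159) = 0.600205
z_5 = g(0.600205) = 0.625220

0.6252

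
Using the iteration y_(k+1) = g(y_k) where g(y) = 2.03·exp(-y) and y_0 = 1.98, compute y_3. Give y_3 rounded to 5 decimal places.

0.43790

y_1 = g(1.980000) = 0.280281
y_2 = g(0.280281) = 1.533811
y_3 = g(1.533811) = 0.437896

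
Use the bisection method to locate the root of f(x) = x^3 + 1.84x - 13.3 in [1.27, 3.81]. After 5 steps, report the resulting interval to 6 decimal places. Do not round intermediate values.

f(1.270000) = -8.914817, f(3.810000) = 49.016741 (opposite signs)
step 1: m = 2.540000, f(m) = 7.760664 > 0 → root in [1.270000, 2.540000]
step 2: m = 1.905000, f(m) = -2.881507 < 0 → root in [1.905000, 2.540000]
step 3: m = 2.222500, f(m) = 1.767453 > 0 → root in [1.905000, 2.222500]
step 4: m = 2.063750, f(m) = -0.713057 < 0 → root in [2.063750, 2.222500]
step 5: m = 2.143125, f(m) = 0.486690 > 0 → root in [2.063750, 2.143125]

[2.063750, 2.143125]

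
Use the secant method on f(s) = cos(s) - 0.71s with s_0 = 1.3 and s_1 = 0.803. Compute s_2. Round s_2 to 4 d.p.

0.8823

f(s_0) = -0.655501, f(s_1) = 0.124422
s_2 = 0.803000 - (0.124422)·(0.803000 - 1.300000)/(0.124422 - (-0.655501)) = 0.882287; f(s_2) = 0.008963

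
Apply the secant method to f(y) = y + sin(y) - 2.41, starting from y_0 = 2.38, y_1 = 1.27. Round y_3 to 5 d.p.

1.42697

f(y_0) = 0.660075, f(y_1) = -0.184899
y_2 = 1.270000 - (-0.184899)·(1.270000 - 2.380000)/(-0.184899 - (0.660075)) = 1.512893; f(y_2) = 0.101217
y_3 = 1.512893 - (0.101217)·(1.512893 - 1.270000)/(0.101217 - (-0.184899)) = 1.426967; f(y_3) = 0.006641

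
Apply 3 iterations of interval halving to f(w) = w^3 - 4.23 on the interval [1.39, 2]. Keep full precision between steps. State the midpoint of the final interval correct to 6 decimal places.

f(1.390000) = -1.544381, f(2.000000) = 3.770000 (opposite signs)
step 1: m = 1.695000, f(m) = 0.639777 > 0 → root in [1.390000, 1.695000]
step 2: m = 1.542500, f(m) = -0.559920 < 0 → root in [1.542500, 1.695000]
step 3: m = 1.618750, f(m) = 0.011694 > 0 → root in [1.542500, 1.618750]
Midpoint of [1.542500, 1.618750] = 1.580625

1.580625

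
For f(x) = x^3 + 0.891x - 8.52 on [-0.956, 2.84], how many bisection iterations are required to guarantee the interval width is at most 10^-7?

Initial width b − a = 2.84 − -0.956 = 3.796000.
After n steps the width is (b−a)/2^n; need (b−a)/2^n ≤ 10^-7.
So n ≥ log₂(3.796000/10^-7) = log₂(37960000.0000) ≈ 25.1780.
Hence n = 26.

26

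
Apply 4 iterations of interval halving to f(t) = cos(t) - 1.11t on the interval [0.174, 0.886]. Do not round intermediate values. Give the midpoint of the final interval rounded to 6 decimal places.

0.685750

f(0.174000) = 0.791760, f(0.886000) = -0.350945 (opposite signs)
step 1: m = 0.530000, f(m) = 0.274507 > 0 → root in [0.530000, 0.886000]
step 2: m = 0.708000, f(m) = -0.026216 < 0 → root in [0.530000, 0.708000]
step 3: m = 0.619000, f(m) = 0.127369 > 0 → root in [0.619000, 0.708000]
step 4: m = 0.663500, f(m) = 0.051356 > 0 → root in [0.663500, 0.708000]
Midpoint of [0.663500, 0.708000] = 0.685750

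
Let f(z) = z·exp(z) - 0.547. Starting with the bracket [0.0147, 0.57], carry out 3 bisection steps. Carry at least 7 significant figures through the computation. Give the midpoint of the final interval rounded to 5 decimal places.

f(0.014700) = -0.532082, f(0.570000) = 0.460912 (opposite signs)
step 1: m = 0.292350, f(m) = -0.155376 < 0 → root in [0.292350, 0.570000]
step 2: m = 0.431175, f(m) = 0.116606 > 0 → root in [0.292350, 0.431175]
step 3: m = 0.361762, f(m) = -0.027560 < 0 → root in [0.361762, 0.431175]
Midpoint of [0.361762, 0.431175] = 0.396469

0.39647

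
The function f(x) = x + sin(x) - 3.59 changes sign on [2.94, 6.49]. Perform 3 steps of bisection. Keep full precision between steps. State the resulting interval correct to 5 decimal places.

[4.27125, 4.71500]

f(2.940000) = -0.449770, f(6.490000) = 3.105344 (opposite signs)
step 1: m = 4.715000, f(m) = 0.125003 > 0 → root in [2.940000, 4.715000]
step 2: m = 3.827500, f(m) = -0.395875 < 0 → root in [3.827500, 4.715000]
step 3: m = 4.271250, f(m) = -0.223016 < 0 → root in [4.271250, 4.715000]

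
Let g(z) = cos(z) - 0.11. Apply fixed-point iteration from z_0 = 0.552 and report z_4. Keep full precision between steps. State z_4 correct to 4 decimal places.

0.6552

z_1 = g(0.552000) = 0.741477
z_2 = g(0.741477) = 0.627472
z_3 = g(0.627472) = 0.699515
z_4 = g(0.699515) = 0.655155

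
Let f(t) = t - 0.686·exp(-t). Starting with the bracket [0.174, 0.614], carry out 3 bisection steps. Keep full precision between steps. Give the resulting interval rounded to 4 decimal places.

[0.3940, 0.4490]

f(0.174000) = -0.402444, f(0.614000) = 0.242749 (opposite signs)
step 1: m = 0.394000, f(m) = -0.068607 < 0 → root in [0.394000, 0.614000]
step 2: m = 0.504000, f(m) = 0.089581 > 0 → root in [0.394000, 0.504000]
step 3: m = 0.449000, f(m) = 0.011149 > 0 → root in [0.394000, 0.449000]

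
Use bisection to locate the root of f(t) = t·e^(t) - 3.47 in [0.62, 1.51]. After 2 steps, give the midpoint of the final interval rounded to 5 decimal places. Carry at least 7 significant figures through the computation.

1.17625

f(0.620000) = -2.317465, f(1.510000) = 3.365363 (opposite signs)
step 1: m = 1.065000, f(m) = -0.380606 < 0 → root in [1.065000, 1.510000]
step 2: m = 1.287500, f(m) = 1.195534 > 0 → root in [1.065000, 1.287500]
Midpoint of [1.065000, 1.287500] = 1.176250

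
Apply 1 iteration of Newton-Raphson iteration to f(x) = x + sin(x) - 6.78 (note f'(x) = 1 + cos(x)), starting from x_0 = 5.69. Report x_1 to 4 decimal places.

Newton update: x ← x − f(x)/f'(x).
x_0 = 5.690000: f = -1.649005, f' = 1.829164 → x_1 = 5.690000 - (-1.649005)/(1.829164) = 6.591507

6.5915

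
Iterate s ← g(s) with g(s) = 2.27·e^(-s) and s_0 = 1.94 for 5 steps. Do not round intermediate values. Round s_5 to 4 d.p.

0.5270

s_1 = g(1.940000) = 0.326208
s_2 = g(0.326208) = 1.638157
s_3 = g(1.638157) = 0.441147
s_4 = g(0.441147) = 1.460287
s_5 = g(1.460287) = 0.527025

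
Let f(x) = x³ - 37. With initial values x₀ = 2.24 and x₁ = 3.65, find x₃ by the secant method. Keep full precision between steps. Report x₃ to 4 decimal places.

Secant update: x_(k+1) = x_k − f(x_k)·(x_k − x_(k-1))/(f(x_k) − f(x_(k-1))).
f(x_0) = -25.760576, f(x_1) = 11.627125
x_2 = 3.650000 - (11.627125)·(3.650000 - 2.240000)/(11.627125 - (-25.760576)) = 3.211507; f(x_2) = -3.877233
x_3 = 3.211507 - (-3.877233)·(3.211507 - 3.650000)/(-3.877233 - (11.627125)) = 3.321163; f(x_3) = -0.367176

3.3212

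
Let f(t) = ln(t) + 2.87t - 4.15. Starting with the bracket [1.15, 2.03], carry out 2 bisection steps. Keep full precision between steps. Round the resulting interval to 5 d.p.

[1.15000, 1.37000]

f(1.150000) = -0.709738, f(2.030000) = 2.384136 (opposite signs)
step 1: m = 1.590000, f(m) = 0.877034 > 0 → root in [1.150000, 1.590000]
step 2: m = 1.370000, f(m) = 0.096711 > 0 → root in [1.150000, 1.370000]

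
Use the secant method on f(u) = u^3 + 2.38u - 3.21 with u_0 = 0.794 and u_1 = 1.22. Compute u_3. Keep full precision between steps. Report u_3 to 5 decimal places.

f(u_0) = -0.819714, f(u_1) = 1.509448
u_2 = 1.220000 - (1.509448)·(1.220000 - 0.794000)/(1.509448 - (-0.819714)) = 0.943924; f(u_2) = -0.122430
u_3 = 0.943924 - (-0.122430)·(0.943924 - 1.220000)/(-0.122430 - (1.509448)) = 0.964637; f(u_3) = -0.016547

0.96464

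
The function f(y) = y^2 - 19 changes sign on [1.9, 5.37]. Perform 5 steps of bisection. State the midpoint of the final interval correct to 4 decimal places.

4.3398

f(1.900000) = -15.390000, f(5.370000) = 9.836900 (opposite signs)
step 1: m = 3.635000, f(m) = -5.786775 < 0 → root in [3.635000, 5.370000]
step 2: m = 4.502500, f(m) = 1.272506 > 0 → root in [3.635000, 4.502500]
step 3: m = 4.068750, f(m) = -2.445273 < 0 → root in [4.068750, 4.502500]
step 4: m = 4.285625, f(m) = -0.633418 < 0 → root in [4.285625, 4.502500]
step 5: m = 4.394062, f(m) = 0.307785 > 0 → root in [4.285625, 4.394062]
Midpoint of [4.285625, 4.394062] = 4.339844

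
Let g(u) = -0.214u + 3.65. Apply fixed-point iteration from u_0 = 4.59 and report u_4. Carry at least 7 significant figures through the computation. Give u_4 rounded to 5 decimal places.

u_1 = g(4.590000) = 2.667740
u_2 = g(2.667740) = 3.079104
u_3 = g(3.079104) = 2.991072
u_4 = g(2.991072) = 3.009911

3.00991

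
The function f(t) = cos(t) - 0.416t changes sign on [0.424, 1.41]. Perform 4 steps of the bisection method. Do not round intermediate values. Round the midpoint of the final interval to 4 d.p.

1.0711

f(0.424000) = 0.735067, f(1.410000) = -0.426456 (opposite signs)
step 1: m = 0.917000, f(m) = 0.226732 > 0 → root in [0.917000, 1.410000]
step 2: m = 1.163500, f(m) = -0.087888 < 0 → root in [0.917000, 1.163500]
step 3: m = 1.040250, f(m) = 0.073261 > 0 → root in [1.040250, 1.163500]
step 4: m = 1.101875, f(m) = -0.006456 < 0 → root in [1.040250, 1.101875]
Midpoint of [1.040250, 1.101875] = 1.071063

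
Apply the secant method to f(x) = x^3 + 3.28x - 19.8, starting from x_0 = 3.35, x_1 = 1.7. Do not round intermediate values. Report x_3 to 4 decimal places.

2.3571

Secant update: x_(k+1) = x_k − f(x_k)·(x_k − x_(k-1))/(f(x_k) − f(x_(k-1))).
f(x_0) = 28.783375, f(x_1) = -9.311000
x_2 = 1.700000 - (-9.311000)·(1.700000 - 3.350000)/(-9.311000 - (28.783375)) = 2.103292; f(x_2) = -3.596584
x_3 = 2.103292 - (-3.596584)·(2.103292 - 1.700000)/(-3.596584 - (-9.311000)) = 2.357119; f(x_3) = 1.027522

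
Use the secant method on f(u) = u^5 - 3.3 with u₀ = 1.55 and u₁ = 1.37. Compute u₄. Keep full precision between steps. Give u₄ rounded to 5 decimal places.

1.26995

f(u_0) = 5.646610, f(u_1) = 1.526172
u_2 = 1.370000 - (1.526172)·(1.370000 - 1.550000)/(1.526172 - (5.646610)) = 1.303330; f(u_2) = 0.460723
u_3 = 1.303330 - (0.460723)·(1.303330 - 1.370000)/(0.460723 - (1.526172)) = 1.274500; f(u_3) = 0.062785
u_4 = 1.274500 - (0.062785)·(1.274500 - 1.303330)/(0.062785 - (0.460723)) = 1.269951; f(u_4) = 0.003204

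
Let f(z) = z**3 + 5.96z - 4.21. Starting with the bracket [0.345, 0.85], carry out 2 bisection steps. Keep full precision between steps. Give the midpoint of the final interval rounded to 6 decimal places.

0.660625

f(0.345000) = -2.112736, f(0.850000) = 1.470125 (opposite signs)
step 1: m = 0.597500, f(m) = -0.435589 < 0 → root in [0.597500, 0.850000]
step 2: m = 0.723750, f(m) = 0.482660 > 0 → root in [0.597500, 0.723750]
Midpoint of [0.597500, 0.723750] = 0.660625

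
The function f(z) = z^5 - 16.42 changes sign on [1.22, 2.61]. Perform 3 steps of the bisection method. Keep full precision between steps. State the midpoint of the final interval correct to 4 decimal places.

1.8281

f(1.220000) = -13.717292, f(2.610000) = 104.696284 (opposite signs)
step 1: m = 1.915000, f(m) = 9.333953 > 0 → root in [1.220000, 1.915000]
step 2: m = 1.567500, f(m) = -6.956806 < 0 → root in [1.567500, 1.915000]
step 3: m = 1.741250, f(m) = -0.413158 < 0 → root in [1.741250, 1.915000]
Midpoint of [1.741250, 1.915000] = 1.828125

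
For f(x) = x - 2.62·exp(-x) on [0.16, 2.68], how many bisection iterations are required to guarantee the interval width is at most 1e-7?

25

Initial width b − a = 2.68 − 0.16 = 2.520000.
After n steps the width is (b−a)/2^n; need (b−a)/2^n ≤ 1e-7.
So n ≥ log₂(2.520000/1e-7) = log₂(25200000.0000) ≈ 24.5869.
Hence n = 25.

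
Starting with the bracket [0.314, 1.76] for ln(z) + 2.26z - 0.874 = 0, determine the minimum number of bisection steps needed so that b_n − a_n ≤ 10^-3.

Initial width b − a = 1.76 − 0.314 = 1.446000.
After n steps the width is (b−a)/2^n; need (b−a)/2^n ≤ 10^-3.
So n ≥ log₂(1.446000/10^-3) = log₂(1446.0000) ≈ 10.4979.
Hence n = 11.

11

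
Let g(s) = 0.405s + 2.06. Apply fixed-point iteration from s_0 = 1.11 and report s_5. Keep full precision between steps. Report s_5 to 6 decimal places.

3.436555

s_1 = g(1.110000) = 2.509550
s_2 = g(2.509550) = 3.076368
s_3 = g(3.076368) = 3.305929
s_4 = g(3.305929) = 3.398901
s_5 = g(3.398901) = 3.436555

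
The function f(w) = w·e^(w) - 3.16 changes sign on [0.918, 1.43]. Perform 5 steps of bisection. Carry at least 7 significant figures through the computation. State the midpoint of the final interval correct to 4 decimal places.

f(0.918000) = -0.861074, f(1.430000) = 2.815540 (opposite signs)
step 1: m = 1.174000, f(m) = 0.637780 > 0 → root in [0.918000, 1.174000]
step 2: m = 1.046000, f(m) = -0.182829 < 0 → root in [1.046000, 1.174000]
step 3: m = 1.110000, f(m) = 0.208138 > 0 → root in [1.046000, 1.110000]
step 4: m = 1.078000, f(m) = 0.008022 > 0 → root in [1.046000, 1.078000]
step 5: m = 1.062000, f(m) = -0.088537 < 0 → root in [1.062000, 1.078000]
Midpoint of [1.062000, 1.078000] = 1.070000

1.0700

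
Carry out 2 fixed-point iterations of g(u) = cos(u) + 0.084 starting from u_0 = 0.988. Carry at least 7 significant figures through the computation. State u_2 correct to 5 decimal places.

u_1 = g(0.988000) = 0.634361
u_2 = g(0.634361) = 0.889451

0.88945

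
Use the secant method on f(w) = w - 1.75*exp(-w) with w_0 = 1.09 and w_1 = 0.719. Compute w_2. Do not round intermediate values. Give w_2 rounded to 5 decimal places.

0.79706

Secant update: w_(k+1) = w_k − f(w_k)·(w_k − w_(k-1))/(f(w_k) − f(w_(k-1))).
f(w_0) = 0.501621, f(w_1) = -0.133669
w_2 = 0.719000 - (-0.133669)·(0.719000 - 1.090000)/(-0.133669 - (0.501621)) = 0.797061; f(w_2) = 0.008420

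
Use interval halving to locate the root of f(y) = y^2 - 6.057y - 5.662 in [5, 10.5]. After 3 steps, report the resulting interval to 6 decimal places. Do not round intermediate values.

f(5.000000) = -10.947000, f(10.500000) = 40.989500 (opposite signs)
step 1: m = 7.750000, f(m) = 7.458750 > 0 → root in [5.000000, 7.750000]
step 2: m = 6.375000, f(m) = -3.634750 < 0 → root in [6.375000, 7.750000]
step 3: m = 7.062500, f(m) = 1.439344 > 0 → root in [6.375000, 7.062500]

[6.375000, 7.062500]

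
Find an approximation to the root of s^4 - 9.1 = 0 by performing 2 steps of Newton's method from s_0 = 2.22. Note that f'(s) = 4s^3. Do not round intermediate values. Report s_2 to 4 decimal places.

Newton update: s ← s − f(s)/f'(s).
s_0 = 2.220000: f = 15.189127, f' = 43.764192 → s_1 = 2.220000 - (15.189127)/(43.764192) = 1.872933
s_1 = 1.872933: f = 3.205196, f' = 26.280063 → s_2 = 1.872933 - (3.205196)/(26.280063) = 1.750970

1.7510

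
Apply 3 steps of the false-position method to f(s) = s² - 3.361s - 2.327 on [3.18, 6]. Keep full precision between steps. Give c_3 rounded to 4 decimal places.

f(3.180000) = -2.902580, f(6.000000) = 13.507000
step 1: c = 3.678811, f(c) = -1.157834 < 0 → new bracket [3.678811, 6.000000]
step 2: c = 3.862076, f(c) = -0.391807 < 0 → new bracket [3.862076, 6.000000]
step 3: c = 3.922344, f(c) = -0.125216 < 0 → new bracket [3.922344, 6.000000]

3.9223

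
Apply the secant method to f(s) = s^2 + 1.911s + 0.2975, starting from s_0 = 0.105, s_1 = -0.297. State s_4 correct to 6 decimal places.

-0.170998

f(s_0) = 0.509180, f(s_1) = -0.181858
s_2 = -0.297000 - (-0.181858)·(-0.297000 - 0.105000)/(-0.181858 - (0.509180)) = -0.191207; f(s_2) = -0.031337
s_3 = -0.191207 - (-0.031337)·(-0.191207 - -0.297000)/(-0.031337 - (-0.181858)) = -0.169182; f(s_3) = 0.002815
s_4 = -0.169182 - (0.002815)·(-0.169182 - -0.191207)/(0.002815 - (-0.031337)) = -0.170998; f(s_4) = -0.000037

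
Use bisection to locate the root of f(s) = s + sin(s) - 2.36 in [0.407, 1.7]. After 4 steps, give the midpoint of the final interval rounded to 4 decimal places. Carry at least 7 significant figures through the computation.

f(0.407000) = -1.557144, f(1.700000) = 0.331665 (opposite signs)
step 1: m = 1.053500, f(m) = -0.437341 < 0 → root in [1.053500, 1.700000]
step 2: m = 1.376750, f(m) = -0.002018 < 0 → root in [1.376750, 1.700000]
step 3: m = 1.538375, f(m) = 0.177849 > 0 → root in [1.376750, 1.538375]
step 4: m = 1.457562, f(m) = 0.091158 > 0 → root in [1.376750, 1.457562]
Midpoint of [1.376750, 1.457562] = 1.417156

1.4172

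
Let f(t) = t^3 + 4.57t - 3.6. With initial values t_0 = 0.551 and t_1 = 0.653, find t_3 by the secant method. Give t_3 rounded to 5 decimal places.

0.70951

f(t_0) = -0.914646, f(t_1) = -0.337345
t_2 = 0.653000 - (-0.337345)·(0.653000 - 0.551000)/(-0.337345 - (-0.914646)) = 0.712604; f(t_2) = 0.018461
t_3 = 0.712604 - (0.018461)·(0.712604 - 0.653000)/(0.018461 - (-0.337345)) = 0.709511; f(t_3) = -0.000363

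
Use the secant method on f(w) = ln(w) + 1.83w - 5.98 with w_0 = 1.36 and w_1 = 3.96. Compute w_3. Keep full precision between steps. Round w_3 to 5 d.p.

f(w_0) = -3.183715, f(w_1) = 2.643044
w_2 = 3.960000 - (2.643044)·(3.960000 - 1.360000)/(2.643044 - (-3.183715)) = 2.780628; f(w_2) = 0.131227
w_3 = 2.780628 - (0.131227)·(2.780628 - 3.960000)/(0.131227 - (2.643044)) = 2.719014; f(w_3) = -0.003936

2.71901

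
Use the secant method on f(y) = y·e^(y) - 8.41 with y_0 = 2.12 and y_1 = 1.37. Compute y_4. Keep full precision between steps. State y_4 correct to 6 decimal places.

1.635766

f(y_0) = 9.252011, f(y_1) = -3.018570
y_2 = 1.370000 - (-3.018570)·(1.370000 - 2.120000)/(-3.018570 - (9.252011)) = 1.554500; f(y_2) = -1.052983
y_3 = 1.554500 - (-1.052983)·(1.554500 - 1.370000)/(-1.052983 - (-3.018570)) = 1.653339; f(y_3) = 0.227695
y_4 = 1.653339 - (0.227695)·(1.653339 - 1.554500)/(0.227695 - (-1.052983)) = 1.635766; f(y_4) = -0.012975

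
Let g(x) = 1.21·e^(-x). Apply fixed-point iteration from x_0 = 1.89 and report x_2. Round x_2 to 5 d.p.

x_1 = g(1.890000) = 0.182797
x_2 = g(0.182797) = 1.007854

1.00785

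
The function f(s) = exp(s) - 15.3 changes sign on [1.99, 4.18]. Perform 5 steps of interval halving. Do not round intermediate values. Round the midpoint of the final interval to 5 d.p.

2.70859

f(1.990000) = -7.984466, f(4.180000) = 50.065853 (opposite signs)
step 1: m = 3.085000, f(m) = 6.567467 > 0 → root in [1.990000, 3.085000]
step 2: m = 2.537500, f(m) = -2.651989 < 0 → root in [2.537500, 3.085000]
step 3: m = 2.811250, f(m) = 1.330694 > 0 → root in [2.537500, 2.811250]
step 4: m = 2.674375, f(m) = -0.796718 < 0 → root in [2.674375, 2.811250]
step 5: m = 2.742813, f(m) = 0.230604 > 0 → root in [2.674375, 2.742813]
Midpoint of [2.674375, 2.742813] = 2.708594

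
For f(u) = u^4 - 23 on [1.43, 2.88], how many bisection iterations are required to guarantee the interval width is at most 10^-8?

Initial width b − a = 2.88 − 1.43 = 1.450000.
After n steps the width is (b−a)/2^n; need (b−a)/2^n ≤ 10^-8.
So n ≥ log₂(1.450000/10^-8) = log₂(145000000.0000) ≈ 27.1115.
Hence n = 28.

28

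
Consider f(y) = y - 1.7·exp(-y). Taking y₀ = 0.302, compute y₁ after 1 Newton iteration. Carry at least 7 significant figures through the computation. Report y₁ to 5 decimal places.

0.72510

Newton update: y ← y − f(y)/f'(y).
f'(y) = 1 + 1.7·exp(-y)
y_0 = 0.302000: f = -0.954875, f' = 2.256875 → y_1 = 0.302000 - (-0.954875)/(2.256875) = 0.725096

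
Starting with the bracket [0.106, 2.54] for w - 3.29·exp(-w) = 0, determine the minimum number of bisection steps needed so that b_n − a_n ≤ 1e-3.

12

Initial width b − a = 2.54 − 0.106 = 2.434000.
After n steps the width is (b−a)/2^n; need (b−a)/2^n ≤ 1e-3.
So n ≥ log₂(2.434000/1e-3) = log₂(2434.0000) ≈ 11.2491.
Hence n = 12.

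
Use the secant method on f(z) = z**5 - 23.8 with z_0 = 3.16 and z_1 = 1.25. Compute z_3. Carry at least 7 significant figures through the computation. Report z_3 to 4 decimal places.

2.6376

f(z_0) = 291.290575, f(z_1) = -20.748242
z_2 = 1.250000 - (-20.748242)·(1.250000 - 3.160000)/(-20.748242 - (291.290575)) = 1.377001; f(z_2) = -18.849253
z_3 = 1.377001 - (-18.849253)·(1.377001 - 1.250000)/(-18.849253 - (-20.748242)) = 2.637601; f(z_3) = 103.857370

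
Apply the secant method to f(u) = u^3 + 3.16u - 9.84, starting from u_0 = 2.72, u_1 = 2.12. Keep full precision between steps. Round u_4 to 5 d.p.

f(u_0) = 18.878848, f(u_1) = 6.387328
u_2 = 2.120000 - (6.387328)·(2.120000 - 2.720000)/(6.387328 - (18.878848)) = 1.813200; f(u_2) = 1.850961
u_3 = 1.813200 - (1.850961)·(1.813200 - 2.120000)/(1.850961 - (6.387328)) = 1.688017; f(u_3) = 0.303977
u_4 = 1.688017 - (0.303977)·(1.688017 - 1.813200)/(0.303977 - (1.850961)) = 1.663419; f(u_4) = 0.019028

1.66342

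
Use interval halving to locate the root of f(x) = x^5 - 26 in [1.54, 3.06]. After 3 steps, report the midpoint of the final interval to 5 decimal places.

f(1.540000) = -17.338291, f(3.060000) = 242.291635 (opposite signs)
step 1: m = 2.300000, f(m) = 38.363430 > 0 → root in [1.540000, 2.300000]
step 2: m = 1.920000, f(m) = 0.091926 > 0 → root in [1.540000, 1.920000]
step 3: m = 1.730000, f(m) = -10.503611 < 0 → root in [1.730000, 1.920000]
Midpoint of [1.730000, 1.920000] = 1.825000

1.82500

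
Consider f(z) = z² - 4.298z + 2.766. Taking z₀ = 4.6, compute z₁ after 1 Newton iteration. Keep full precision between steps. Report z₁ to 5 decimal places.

3.75235

f'(z) = 2z - 4.298
z_0 = 4.600000: f = 4.155200, f' = 4.902000 → z_1 = 4.600000 - (4.155200)/(4.902000) = 3.752346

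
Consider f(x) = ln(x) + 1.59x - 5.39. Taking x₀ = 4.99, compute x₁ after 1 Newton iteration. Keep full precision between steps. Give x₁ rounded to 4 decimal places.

2.6712

Newton update: x ← x − f(x)/f'(x).
f'(x) = 1/x + 1.59
x_0 = 4.990000: f = 4.151536, f' = 1.790401 → x_1 = 4.990000 - (4.151536)/(1.790401) = 2.671225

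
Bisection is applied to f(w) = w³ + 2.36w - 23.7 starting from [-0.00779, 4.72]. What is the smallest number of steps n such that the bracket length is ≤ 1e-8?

Initial width b − a = 4.72 − -0.00779 = 4.727790.
After n steps the width is (b−a)/2^n; need (b−a)/2^n ≤ 1e-8.
So n ≥ log₂(4.727790/1e-8) = log₂(472779000.0000) ≈ 28.8166.
Hence n = 29.

29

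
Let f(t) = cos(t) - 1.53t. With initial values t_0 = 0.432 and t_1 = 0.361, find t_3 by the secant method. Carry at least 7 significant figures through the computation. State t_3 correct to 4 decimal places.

0.5551

Secant update: t_(k+1) = t_k − f(t_k)·(t_k − t_(k-1))/(f(t_k) − f(t_(k-1))).
f(t_0) = 0.247170, f(t_1) = 0.383214
t_2 = 0.361000 - (0.383214)·(0.361000 - 0.432000)/(0.383214 - (0.247170)) = 0.560996; f(t_2) = -0.011598
t_3 = 0.560996 - (-0.011598)·(0.560996 - 0.361000)/(-0.011598 - (0.383214)) = 0.555121; f(t_3) = 0.000502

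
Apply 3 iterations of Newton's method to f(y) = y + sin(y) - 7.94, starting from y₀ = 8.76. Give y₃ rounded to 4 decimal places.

Newton update: y ← y − f(y)/f'(y).
f'(y) = 1 + cos(y)
y_0 = 8.760000: f = 1.436884, f' = 0.212946 → y_1 = 8.760000 - (1.436884)/(0.212946) = 2.012360
y_1 = 2.012360: f = -5.023555, f' = 0.572646 → y_2 = 2.012360 - (-5.023555)/(0.572646) = 10.784891
y_2 = 10.784891: f = 1.867003, f' = 0.790872 → y_3 = 10.784891 - (1.867003)/(0.790872) = 8.424202

8.4242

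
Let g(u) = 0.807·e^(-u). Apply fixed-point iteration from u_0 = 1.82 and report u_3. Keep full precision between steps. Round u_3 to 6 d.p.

u_1 = g(1.820000) = 0.130755
u_2 = g(0.130755) = 0.708088
u_3 = g(0.708088) = 0.397516

0.397516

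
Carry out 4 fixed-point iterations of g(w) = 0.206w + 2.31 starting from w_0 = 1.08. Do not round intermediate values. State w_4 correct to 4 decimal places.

w_1 = g(1.080000) = 2.532480
w_2 = g(2.532480) = 2.831691
w_3 = g(2.831691) = 2.893328
w_4 = g(2.893328) = 2.906026

2.9060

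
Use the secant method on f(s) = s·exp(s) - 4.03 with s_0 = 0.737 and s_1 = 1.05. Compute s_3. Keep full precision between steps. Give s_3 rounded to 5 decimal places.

1.19876

f(s_0) = -2.489923, f(s_1) = -1.029466
s_2 = 1.050000 - (-1.029466)·(1.050000 - 0.737000)/(-1.029466 - (-2.489923)) = 1.270632; f(s_2) = 0.497391
s_3 = 1.270632 - (0.497391)·(1.270632 - 1.050000)/(0.497391 - (-1.029466)) = 1.198758; f(s_3) = -0.054920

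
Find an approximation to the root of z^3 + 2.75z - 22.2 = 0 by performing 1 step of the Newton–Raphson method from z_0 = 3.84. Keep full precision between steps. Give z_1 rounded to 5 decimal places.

2.88264

Newton update: z ← z − f(z)/f'(z).
f'(z) = 3z^2 + 2.75
z_0 = 3.840000: f = 44.983104, f' = 46.986800 → z_1 = 3.840000 - (44.983104)/(46.986800) = 2.882644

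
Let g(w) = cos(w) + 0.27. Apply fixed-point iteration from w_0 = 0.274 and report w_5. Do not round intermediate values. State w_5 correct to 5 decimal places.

1.01611

w_1 = g(0.274000) = 1.232696
w_2 = g(1.232696) = 0.601695
w_3 = g(0.601695) = 1.094377
w_4 = g(1.094377) = 0.728600
w_5 = g(0.728600) = 1.016107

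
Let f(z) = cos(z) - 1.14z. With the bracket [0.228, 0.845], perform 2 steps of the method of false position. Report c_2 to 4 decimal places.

0.6807

False-position update: c = (a·f(b) − b·f(a))/(f(b) − f(a)); replace the endpoint whose sign matches f(c).
f(0.228000) = 0.714200, f(0.845000) = -0.299569
step 1: c = 0.662677, f(c) = 0.032897 > 0 → new bracket [0.662677, 0.845000]
step 2: c = 0.680717, f(c) = 0.001104 > 0 → new bracket [0.680717, 0.845000]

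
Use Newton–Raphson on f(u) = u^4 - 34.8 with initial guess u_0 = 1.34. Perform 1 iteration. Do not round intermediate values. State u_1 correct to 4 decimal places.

4.6208

f'(u) = 4u^3
u_0 = 1.340000: f = -31.575821, f' = 9.624416 → u_1 = 1.340000 - (-31.575821)/(9.624416) = 4.620804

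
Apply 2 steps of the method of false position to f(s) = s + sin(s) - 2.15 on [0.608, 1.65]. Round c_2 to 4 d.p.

1.2271

f(0.608000) = -0.970773, f(1.650000) = 0.496865
step 1: c = 1.297234, f(c) = 0.110048 > 0 → new bracket [0.608000, 1.297234]
step 2: c = 1.227057, f(c) = 0.018557 > 0 → new bracket [0.608000, 1.227057]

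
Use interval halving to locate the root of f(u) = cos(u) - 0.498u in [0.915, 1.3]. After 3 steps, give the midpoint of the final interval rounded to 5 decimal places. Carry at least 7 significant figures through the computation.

1.03531

f(0.915000) = 0.154121, f(1.300000) = -0.379901 (opposite signs)
step 1: m = 1.107500, f(m) = -0.104636 < 0 → root in [0.915000, 1.107500]
step 2: m = 1.011250, f(m) = 0.027199 > 0 → root in [1.011250, 1.107500]
step 3: m = 1.059375, f(m) = -0.038152 < 0 → root in [1.011250, 1.059375]
Midpoint of [1.011250, 1.059375] = 1.035312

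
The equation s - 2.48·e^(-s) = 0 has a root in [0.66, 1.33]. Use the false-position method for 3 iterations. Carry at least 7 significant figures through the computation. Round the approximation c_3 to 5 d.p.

f(0.660000) = -0.621791, f(1.330000) = 0.674096
step 1: c = 0.981479, f(c) = 0.052082 > 0 → new bracket [0.660000, 0.981479]
step 2: c = 0.956632, f(c) = 0.003854 > 0 → new bracket [0.660000, 0.956632]
step 3: c = 0.954805, f(c) = 0.000284 > 0 → new bracket [0.660000, 0.954805]

0.95480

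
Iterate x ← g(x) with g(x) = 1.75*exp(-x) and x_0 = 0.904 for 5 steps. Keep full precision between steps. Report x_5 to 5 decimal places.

0.75894

x_1 = g(0.904000) = 0.708657
x_2 = g(0.708657) = 0.861534
x_3 = g(0.861534) = 0.739399
x_4 = g(0.739399) = 0.835452
x_5 = g(0.835452) = 0.758937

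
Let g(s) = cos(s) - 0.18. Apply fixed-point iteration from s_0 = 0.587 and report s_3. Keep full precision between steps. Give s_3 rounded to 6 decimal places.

s_1 = g(0.587000) = 0.652606
s_2 = g(0.652606) = 0.614504
s_3 = g(0.614504) = 0.637060

0.637060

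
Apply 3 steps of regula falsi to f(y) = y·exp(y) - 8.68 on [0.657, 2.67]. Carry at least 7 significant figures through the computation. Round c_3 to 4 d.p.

1.4662

False-position update: c = (a·f(b) − b·f(a))/(f(b) − f(a)); replace the endpoint whose sign matches f(c).
f(0.657000) = -7.412649, f(2.670000) = 29.874718
step 1: c = 1.057180, f(c) = -5.637178 < 0 → new bracket [1.057180, 2.670000]
step 2: c = 1.313200, f(c) = -3.797453 < 0 → new bracket [1.313200, 2.670000]
step 3: c = 1.466216, f(c) = -2.327165 < 0 → new bracket [1.466216, 2.670000]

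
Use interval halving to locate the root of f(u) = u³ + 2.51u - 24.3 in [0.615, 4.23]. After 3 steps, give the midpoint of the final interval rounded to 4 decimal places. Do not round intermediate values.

f(0.615000) = -22.523742, f(4.230000) = 62.004267 (opposite signs)
step 1: m = 2.422500, f(m) = -4.003069 < 0 → root in [2.422500, 4.230000]
step 2: m = 3.326250, f(m) = 20.850315 > 0 → root in [2.422500, 3.326250]
step 3: m = 2.874375, f(m) = 6.662858 > 0 → root in [2.422500, 2.874375]
Midpoint of [2.422500, 2.874375] = 2.648438

2.6484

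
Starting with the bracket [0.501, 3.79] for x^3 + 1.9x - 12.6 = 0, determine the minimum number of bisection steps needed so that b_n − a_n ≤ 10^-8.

29

Initial width b − a = 3.79 − 0.501 = 3.289000.
After n steps the width is (b−a)/2^n; need (b−a)/2^n ≤ 10^-8.
So n ≥ log₂(3.289000/10^-8) = log₂(328900000.0000) ≈ 28.2931.
Hence n = 29.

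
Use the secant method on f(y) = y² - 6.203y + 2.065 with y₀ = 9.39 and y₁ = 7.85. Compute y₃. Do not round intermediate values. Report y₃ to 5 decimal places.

Secant update: y_(k+1) = y_k − f(y_k)·(y_k − y_(k-1))/(f(y_k) − f(y_(k-1))).
f(y_0) = 31.990930, f(y_1) = 14.993950
y_2 = 7.850000 - (14.993950)·(7.850000 - 9.390000)/(14.993950 - (31.990930)) = 6.491483; f(y_2) = 3.937684
y_3 = 6.491483 - (3.937684)·(6.491483 - 7.850000)/(3.937684 - (14.993950)) = 6.007648; f(y_3) = 0.891395

6.00765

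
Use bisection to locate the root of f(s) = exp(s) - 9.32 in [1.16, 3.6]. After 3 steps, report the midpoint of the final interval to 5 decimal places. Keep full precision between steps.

2.22750

f(1.160000) = -6.130067, f(3.600000) = 27.278234 (opposite signs)
step 1: m = 2.380000, f(m) = 1.484903 > 0 → root in [1.160000, 2.380000]
step 2: m = 1.770000, f(m) = -3.449147 < 0 → root in [1.770000, 2.380000]
step 3: m = 2.075000, f(m) = -1.355454 < 0 → root in [2.075000, 2.380000]
Midpoint of [2.075000, 2.380000] = 2.227500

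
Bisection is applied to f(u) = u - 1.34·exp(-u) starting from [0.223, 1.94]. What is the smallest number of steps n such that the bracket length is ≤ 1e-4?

Initial width b − a = 1.94 − 0.223 = 1.717000.
After n steps the width is (b−a)/2^n; need (b−a)/2^n ≤ 1e-4.
So n ≥ log₂(1.717000/1e-4) = log₂(17170.0000) ≈ 14.0676.
Hence n = 15.

15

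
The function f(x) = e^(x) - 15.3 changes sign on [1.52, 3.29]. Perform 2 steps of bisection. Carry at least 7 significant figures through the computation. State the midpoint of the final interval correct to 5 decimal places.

2.62625

f(1.520000) = -10.727775, f(3.290000) = 11.542864 (opposite signs)
step 1: m = 2.405000, f(m) = -4.221570 < 0 → root in [2.405000, 3.290000]
step 2: m = 2.847500, f(m) = 1.944616 > 0 → root in [2.405000, 2.847500]
Midpoint of [2.405000, 2.847500] = 2.626250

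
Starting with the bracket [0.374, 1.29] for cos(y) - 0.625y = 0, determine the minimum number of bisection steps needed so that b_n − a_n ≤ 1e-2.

Initial width b − a = 1.29 − 0.374 = 0.916000.
After n steps the width is (b−a)/2^n; need (b−a)/2^n ≤ 1e-2.
So n ≥ log₂(0.916000/1e-2) = log₂(91.6000) ≈ 6.5173.
Hence n = 7.

7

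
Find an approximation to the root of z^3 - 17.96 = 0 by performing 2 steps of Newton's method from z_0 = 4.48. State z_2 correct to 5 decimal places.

f'(z) = 3z^2
z_0 = 4.480000: f = 71.955392, f' = 60.211200 → z_1 = 4.480000 - (71.955392)/(60.211200) = 3.284950
z_1 = 3.284950: f = 17.487557, f' = 32.372690 → z_2 = 3.284950 - (17.487557)/(32.372690) = 2.744755

2.74476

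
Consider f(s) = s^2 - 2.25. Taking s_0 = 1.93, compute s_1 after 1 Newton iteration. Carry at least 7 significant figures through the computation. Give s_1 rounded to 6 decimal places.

f'(s) = 2s
s_0 = 1.930000: f = 1.474900, f' = 3.860000 → s_1 = 1.930000 - (1.474900)/(3.860000) = 1.547902

1.547902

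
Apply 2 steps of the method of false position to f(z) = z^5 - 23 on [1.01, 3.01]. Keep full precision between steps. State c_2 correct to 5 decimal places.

1.34199

f(1.010000) = -21.948990, f(3.010000) = 224.077090
step 1: c = 1.188428, f(c) = -20.629365 < 0 → new bracket [1.188428, 3.010000]
step 2: c = 1.341991, f(c) = -18.647404 < 0 → new bracket [1.341991, 3.010000]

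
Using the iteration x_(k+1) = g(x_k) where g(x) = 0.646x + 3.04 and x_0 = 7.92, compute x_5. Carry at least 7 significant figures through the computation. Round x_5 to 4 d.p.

x_1 = g(7.920000) = 8.156320
x_2 = g(8.156320) = 8.308983
x_3 = g(8.308983) = 8.407603
x_4 = g(8.407603) = 8.471311
x_5 = g(8.471311) = 8.512467

8.5125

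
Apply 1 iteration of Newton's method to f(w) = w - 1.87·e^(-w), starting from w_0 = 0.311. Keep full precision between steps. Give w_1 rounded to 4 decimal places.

f'(w) = 1 + 1.87·e^(-w)
w_0 = 0.311000: f = -1.059175, f' = 2.370175 → w_1 = 0.311000 - (-1.059175)/(2.370175) = 0.757876

0.7579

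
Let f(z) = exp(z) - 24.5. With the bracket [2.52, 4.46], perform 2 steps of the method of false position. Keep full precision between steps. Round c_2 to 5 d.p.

3.01041

f(2.520000) = -12.071403, f(4.460000) = 61.987509
step 1: c = 2.836215, f(c) = -7.448899 < 0 → new bracket [2.836215, 4.460000]
step 2: c = 3.010409, f(c) = -4.204303 < 0 → new bracket [3.010409, 4.460000]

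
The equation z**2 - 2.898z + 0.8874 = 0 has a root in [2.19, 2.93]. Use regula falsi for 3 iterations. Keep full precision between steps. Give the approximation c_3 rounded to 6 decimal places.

f(2.190000) = -0.663120, f(2.930000) = 0.981160
step 1: c = 2.488434, f(c) = -0.131778 < 0 → new bracket [2.488434, 2.930000]
step 2: c = 2.540718, f(c) = -0.020353 < 0 → new bracket [2.540718, 2.930000]
step 3: c = 2.548629, f(c) = -0.003017 < 0 → new bracket [2.548629, 2.930000]

2.548629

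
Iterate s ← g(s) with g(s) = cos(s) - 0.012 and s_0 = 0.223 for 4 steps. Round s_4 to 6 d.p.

s_1 = g(0.223000) = 0.963238
s_2 = g(0.963238) = 0.558864
s_3 = g(0.558864) = 0.835858
s_4 = g(0.835858) = 0.658541

0.658541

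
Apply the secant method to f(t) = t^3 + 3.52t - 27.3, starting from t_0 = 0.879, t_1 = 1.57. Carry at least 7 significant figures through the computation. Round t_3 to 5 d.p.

Secant update: t_(k+1) = t_k − f(t_k)·(t_k − t_(k-1))/(f(t_k) − f(t_(k-1))).
f(t_0) = -23.526769, f(t_1) = -17.903707
t_2 = 1.570000 - (-17.903707)·(1.570000 - 0.879000)/(-17.903707 - (-23.526769)) = 3.770129; f(t_2) = 39.558994
t_3 = 3.770129 - (39.558994)·(3.770129 - 1.570000)/(39.558994 - (-17.903707)) = 2.255496; f(t_3) = -7.886349

2.25550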